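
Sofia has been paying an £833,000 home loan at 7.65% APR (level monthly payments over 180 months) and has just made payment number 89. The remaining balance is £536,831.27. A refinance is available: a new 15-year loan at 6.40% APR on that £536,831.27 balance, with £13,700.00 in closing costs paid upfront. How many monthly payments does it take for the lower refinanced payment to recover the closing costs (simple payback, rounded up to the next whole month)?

Current payment = 833,000 × 7.65%/12 / (1 − (1+0.0063750)^−180) = £7,793.19.
Refinanced payment = 536,831.27 × 0.0053333 / (1 − (1+0.0053333)^−180) = £4,646.92.
Monthly savings = £7,793.19 − £4,646.92 = £3,146.27.
Break-even = £13,700.00 / £3,146.27 = 4.35 → 5 months.

5 months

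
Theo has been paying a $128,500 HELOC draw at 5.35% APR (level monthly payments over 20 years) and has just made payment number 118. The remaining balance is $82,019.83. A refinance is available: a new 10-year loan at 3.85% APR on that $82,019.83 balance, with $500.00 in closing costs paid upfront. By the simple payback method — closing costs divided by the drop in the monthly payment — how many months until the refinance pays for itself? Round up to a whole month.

11 months

Current payment = 128,500 × 5.35%/12 / (1 − (1+0.0044583)^−240) = $873.08.
Refinanced payment = 82,019.83 × 0.0032083 / (1 − (1+0.0032083)^−120) = $824.58.
Monthly savings = $873.08 − $824.58 = $48.50.
Break-even = $500.00 / $48.50 = 10.31 → 11 months.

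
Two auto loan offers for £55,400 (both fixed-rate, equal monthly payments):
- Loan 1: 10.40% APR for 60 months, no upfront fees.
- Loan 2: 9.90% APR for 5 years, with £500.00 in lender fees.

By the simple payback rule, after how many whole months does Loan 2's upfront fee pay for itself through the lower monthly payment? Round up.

Loan 1: at 10.40% the monthly rate is 0.0086667, so the payment is 55,400 × 0.0086667 / (1 − 1.0086667^−60) = £1,188.02.
Loan 2: monthly rate = 9.9%/12 = 0.0082500; payment = 55,400 × 0.0082500 / (1 − (1+0.0082500)^−60) = £1,174.36.
Monthly savings = £1,188.02 − £1,174.36 = £13.66.
Break-even = £500.00 / £13.66 = 36.60 → 37 months.

37 months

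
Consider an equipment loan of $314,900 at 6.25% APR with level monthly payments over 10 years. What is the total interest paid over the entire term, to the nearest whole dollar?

$109,384

At 6.25% the monthly rate is 0.0052083, so the payment is 314,900 × 0.0052083 / (1 − 1.0052083^−120) = $3,535.70.
Total paid = 120 × $3,535.70 = $424,284.00; interest = $424,284.00 − $314,900 = $109,384.00.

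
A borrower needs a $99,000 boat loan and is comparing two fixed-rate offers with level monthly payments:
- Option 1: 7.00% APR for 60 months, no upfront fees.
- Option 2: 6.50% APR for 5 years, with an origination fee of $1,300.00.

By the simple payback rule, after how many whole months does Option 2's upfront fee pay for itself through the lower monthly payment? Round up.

56 months

Option 1: monthly rate = 7%/12 = 0.0058333; payment = 99,000 × 0.0058333 / (1 − (1+0.0058333)^−60) = $1,960.32.
Option 2: at 6.50% the monthly rate is 0.0054167, so the payment is 99,000 × 0.0054167 / (1 − 1.0054167^−60) = $1,937.05.
Monthly savings = $1,960.32 − $1,937.05 = $23.27.
Break-even = $1,300.00 / $23.27 = 55.87 → 56 months.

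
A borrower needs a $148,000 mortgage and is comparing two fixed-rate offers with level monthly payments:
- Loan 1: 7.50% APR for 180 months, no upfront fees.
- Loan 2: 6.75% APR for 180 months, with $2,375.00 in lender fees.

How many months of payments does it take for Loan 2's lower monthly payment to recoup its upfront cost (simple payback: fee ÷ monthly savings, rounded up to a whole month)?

39 months

Loan 1: at 7.50% the monthly rate is 0.0062500, so the payment is 148,000 × 0.0062500 / (1 − 1.0062500^−180) = $1,371.98.
Loan 2: at 6.75% the monthly rate is 0.0056250, so the payment is 148,000 × 0.0056250 / (1 − 1.0056250^−180) = $1,309.67.
Monthly savings = $1,371.98 − $1,309.67 = $62.31.
Break-even = $2,375.00 / $62.31 = 38.12 → 39 months.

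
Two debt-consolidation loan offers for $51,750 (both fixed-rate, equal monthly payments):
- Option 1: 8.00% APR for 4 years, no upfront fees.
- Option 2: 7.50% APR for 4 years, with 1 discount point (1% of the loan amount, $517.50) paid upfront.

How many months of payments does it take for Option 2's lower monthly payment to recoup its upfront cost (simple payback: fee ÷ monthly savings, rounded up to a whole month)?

Option 1: at 8.00% the monthly rate is 0.0066667, so the payment is 51,750 × 0.0066667 / (1 − 1.0066667^−48) = $1,263.37.
Option 2: monthly rate = 7.5%/12 = 0.0062500; payment = 51,750 × 0.0062500 / (1 − (1+0.0062500)^−48) = $1,251.26.
Monthly savings = $1,263.37 − $1,251.26 = $12.11.
Break-even = $517.50 / $12.11 = 42.73 → 43 months.

43 months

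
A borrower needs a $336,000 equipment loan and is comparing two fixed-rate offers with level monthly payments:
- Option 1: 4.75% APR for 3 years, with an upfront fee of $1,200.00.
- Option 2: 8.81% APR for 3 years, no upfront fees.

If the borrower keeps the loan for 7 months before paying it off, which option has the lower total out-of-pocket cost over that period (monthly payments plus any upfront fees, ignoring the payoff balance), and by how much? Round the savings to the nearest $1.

Option 1 by $3,157

Option 1: monthly rate = 4.75%/12 = 0.0039583; payment = 336,000 × 0.0039583 / (1 − (1+0.0039583)^−36) = $10,032.55.
Option 2: monthly rate = 8.81%/12 = 0.0073417; payment = 336,000 × 0.0073417 / (1 − (1+0.0073417)^−36) = $10,655.02.
Over 7 months: Option 1 costs 7 × $10,032.55 + $1,200.00 = $71,427.85; Option 2 costs 7 × $10,655.02 = $74,585.14.
Option 1 is cheaper by $74,585.14 − $71,427.85 = $3,157.29.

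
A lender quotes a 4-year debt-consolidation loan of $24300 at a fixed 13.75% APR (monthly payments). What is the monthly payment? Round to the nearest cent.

$660.99

Monthly rate = 13.75%/12 = 0.0114583; payment = 24,300 × 0.0114583 / (1 − (1+0.0114583)^−48) = $660.99.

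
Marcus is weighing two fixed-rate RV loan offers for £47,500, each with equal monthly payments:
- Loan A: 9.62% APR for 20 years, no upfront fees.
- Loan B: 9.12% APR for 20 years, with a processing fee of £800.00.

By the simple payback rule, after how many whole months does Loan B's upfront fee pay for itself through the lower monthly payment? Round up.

52 months

Loan A: monthly rate = 9.62%/12 = 0.0080167; payment = 47,500 × 0.0080167 / (1 − (1+0.0080167)^−240) = £446.49.
Loan B: at 9.12% the monthly rate is 0.0076000, so the payment is 47,500 × 0.0076000 / (1 − 1.0076000^−240) = £431.04.
Monthly savings = £446.49 − £431.04 = £15.45.
Break-even = £800.00 / £15.45 = 51.78 → 52 months.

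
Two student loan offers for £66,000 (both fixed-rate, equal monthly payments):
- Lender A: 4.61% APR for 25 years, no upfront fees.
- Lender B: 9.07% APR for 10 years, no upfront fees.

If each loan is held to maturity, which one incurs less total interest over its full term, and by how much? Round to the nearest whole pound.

Lender B by £10,667

Lender A: monthly rate = 4.61%/12 = 0.0038417; payment = 66,000 × 0.0038417 / (1 − (1+0.0038417)^−300) = £370.98.
Total interest on Lender A = 300 × £370.98 − £66,000 = £45,294.00.
Lender B: monthly rate = 9.07%/12 = 0.0075583; payment = 66,000 × 0.0075583 / (1 − (1+0.0075583)^−120) = £838.56.
Total interest on Lender B = 120 × £838.56 − £66,000 = £34,627.20.
Lender B is lower by £10,666.80.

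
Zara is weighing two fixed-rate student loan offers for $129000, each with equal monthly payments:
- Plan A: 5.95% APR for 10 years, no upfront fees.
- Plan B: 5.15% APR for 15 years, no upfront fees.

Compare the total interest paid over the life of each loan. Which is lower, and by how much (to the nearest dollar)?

Plan A by $13,970

Plan A: monthly rate = 5.95%/12 = 0.0049583; payment = 129,000 × 0.0049583 / (1 − (1+0.0049583)^−120) = $1,428.93.
Total interest on Plan A = 120 × $1,428.93 − $129,000 = $42,471.60.
Plan B: at 5.15% the monthly rate is 0.0042917, so the payment is 129,000 × 0.0042917 / (1 − 1.0042917^−180) = $1,030.23.
Total interest on Plan B = 180 × $1,030.23 − $129,000 = $56,441.40.
Plan A is lower by $13,969.80.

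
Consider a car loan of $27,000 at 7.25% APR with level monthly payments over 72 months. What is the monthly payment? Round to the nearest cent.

At 7.25% the monthly rate is 0.0060417, so the payment is 27,000 × 0.0060417 / (1 − 1.0060417^−72) = $463.57.

$463.57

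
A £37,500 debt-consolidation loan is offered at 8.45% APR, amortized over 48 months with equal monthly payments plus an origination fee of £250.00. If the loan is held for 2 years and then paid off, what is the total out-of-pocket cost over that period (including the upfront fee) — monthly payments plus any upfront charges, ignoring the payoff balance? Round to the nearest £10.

£22,410

At 8.45% the monthly rate is 0.0070417, so the payment is 37,500 × 0.0070417 / (1 − 1.0070417^−48) = £923.43.
Total outlay = 24 × £923.43 + £250.00 = £22,412.32.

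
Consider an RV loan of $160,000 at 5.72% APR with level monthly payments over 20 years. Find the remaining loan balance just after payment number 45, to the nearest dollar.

With monthly rate i = 5.72%/12 = 0.0047667, the balance after k of n payments is P · [(1+i)^n − (1+i)^k] / [(1+i)^n − 1].
(1+0.0047667)^240 = 3.13077977 and (1+0.0047667)^45 = 1.23861076, so the balance is 160,000 × (3.13077977 − 1.23861076) / (3.13077977 − 1) = $142,082.75.

$142,083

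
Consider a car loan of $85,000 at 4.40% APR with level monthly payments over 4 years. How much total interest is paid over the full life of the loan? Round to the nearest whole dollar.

$7,855

At 4.40% the monthly rate is 0.0036667, so the payment is 85,000 × 0.0036667 / (1 − 1.0036667^−48) = $1,934.47.
Total paid = 48 × $1,934.47 = $92,854.56; interest = $92,854.56 − $85,000 = $7,854.56.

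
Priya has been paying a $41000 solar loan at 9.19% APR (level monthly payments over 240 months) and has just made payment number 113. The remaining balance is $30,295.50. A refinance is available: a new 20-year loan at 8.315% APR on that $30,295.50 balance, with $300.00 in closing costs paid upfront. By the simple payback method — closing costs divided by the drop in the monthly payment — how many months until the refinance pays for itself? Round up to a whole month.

3 months

Current payment = 41,000 × 9.19%/12 / (1 − (1+0.0076583)^−240) = $373.91.
Refinanced payment = 30,295.50 × 0.0069292 / (1 − (1+0.0069292)^−240) = $259.37.
Monthly savings = $373.91 − $259.37 = $114.54.
Break-even = $300.00 / $114.54 = 2.62 → 3 months.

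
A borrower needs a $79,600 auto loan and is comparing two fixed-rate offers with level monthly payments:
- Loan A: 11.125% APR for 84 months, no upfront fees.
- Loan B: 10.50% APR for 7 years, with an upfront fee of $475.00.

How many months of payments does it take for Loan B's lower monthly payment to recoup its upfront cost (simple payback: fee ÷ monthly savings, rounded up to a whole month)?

19 months

Loan A: monthly rate = 11.125%/12 = 0.0092708; payment = 79,600 × 0.0092708 / (1 − (1+0.0092708)^−84) = $1,368.18.
Loan B: at 10.50% the monthly rate is 0.0087500, so the payment is 79,600 × 0.0087500 / (1 − 1.0087500^−84) = $1,342.11.
Monthly savings = $1,368.18 − $1,342.11 = $26.07.
Break-even = $475.00 / $26.07 = 18.22 → 19 months.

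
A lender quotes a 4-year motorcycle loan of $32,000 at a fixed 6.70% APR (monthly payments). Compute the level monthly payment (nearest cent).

$761.83

Monthly rate = 6.7%/12 = 0.0055833; payment = 32,000 × 0.0055833 / (1 − (1+0.0055833)^−48) = $761.83.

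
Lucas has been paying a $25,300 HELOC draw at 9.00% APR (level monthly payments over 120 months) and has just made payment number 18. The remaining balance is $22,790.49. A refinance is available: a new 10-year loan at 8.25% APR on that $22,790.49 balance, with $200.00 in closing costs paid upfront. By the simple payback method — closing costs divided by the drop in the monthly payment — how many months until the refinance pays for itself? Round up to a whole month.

5 months

Current payment = 25,300 × 9%/12 / (1 − (1+0.0075000)^−120) = $320.49.
Refinanced payment = 22,790.49 × 0.0068750 / (1 − (1+0.0068750)^−120) = $279.53.
Monthly savings = $320.49 − $279.53 = $40.96.
Break-even = $200.00 / $40.96 = 4.88 → 5 months.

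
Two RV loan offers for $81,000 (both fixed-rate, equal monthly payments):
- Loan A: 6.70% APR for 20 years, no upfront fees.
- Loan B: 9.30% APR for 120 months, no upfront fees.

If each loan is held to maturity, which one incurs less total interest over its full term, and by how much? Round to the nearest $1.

Loan A: at 6.70% the monthly rate is 0.0055833, so the payment is 81,000 × 0.0055833 / (1 − 1.0055833^−240) = $613.49.
Total interest on Loan A = 240 × $613.49 − $81,000 = $66,237.60.
Loan B: at 9.30% the monthly rate is 0.0077500, so the payment is 81,000 × 0.0077500 / (1 − 1.0077500^−120) = $1,039.27.
Total interest on Loan B = 120 × $1,039.27 − $81,000 = $43,712.40.
Loan B is lower by $22,525.20.

Loan B by $22,525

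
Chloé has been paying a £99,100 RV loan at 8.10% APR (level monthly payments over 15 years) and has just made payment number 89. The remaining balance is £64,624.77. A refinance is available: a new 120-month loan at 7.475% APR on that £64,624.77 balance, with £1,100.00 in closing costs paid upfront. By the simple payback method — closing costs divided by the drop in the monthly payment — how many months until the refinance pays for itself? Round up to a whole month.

6 months

Current payment = 99,100 × 8.1%/12 / (1 − (1+0.0067500)^−180) = £952.78.
Refinanced payment = 64,624.77 × 0.0062292 / (1 − (1+0.0062292)^−120) = £766.26.
Monthly savings = £952.78 − £766.26 = £186.52.
Break-even = £1,100.00 / £186.52 = 5.90 → 6 months.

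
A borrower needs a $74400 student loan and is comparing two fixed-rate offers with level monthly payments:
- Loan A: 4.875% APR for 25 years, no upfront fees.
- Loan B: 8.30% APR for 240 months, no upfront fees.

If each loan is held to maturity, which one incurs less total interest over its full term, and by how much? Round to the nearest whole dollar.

Loan A by $23,846

Loan A: at 4.875% the monthly rate is 0.0040625, so the payment is 74,400 × 0.0040625 / (1 − 1.0040625^−300) = $429.53.
Total interest on Loan A = 300 × $429.53 − $74,400 = $54,459.00.
Loan B: at 8.30% the monthly rate is 0.0069167, so the payment is 74,400 × 0.0069167 / (1 − 1.0069167^−240) = $636.27.
Total interest on Loan B = 240 × $636.27 − $74,400 = $78,304.80.
Loan A is lower by $23,845.80.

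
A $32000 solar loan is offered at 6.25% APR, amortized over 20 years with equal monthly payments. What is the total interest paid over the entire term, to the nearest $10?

$24,140

At 6.25% the monthly rate is 0.0052083, so the payment is 32,000 × 0.0052083 / (1 − 1.0052083^−240) = $233.90.
Total paid = 240 × $233.90 = $56,136.00; interest = $56,136.00 − $32,000 = $24,136.00.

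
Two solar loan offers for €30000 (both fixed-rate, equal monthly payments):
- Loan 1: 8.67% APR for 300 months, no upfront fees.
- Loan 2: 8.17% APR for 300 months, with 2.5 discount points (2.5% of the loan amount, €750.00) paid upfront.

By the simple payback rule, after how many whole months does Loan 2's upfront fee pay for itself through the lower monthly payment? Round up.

75 months

Loan 1: at 8.67% the monthly rate is 0.0072250, so the payment is 30,000 × 0.0072250 / (1 − 1.0072250^−300) = €245.01.
Loan 2: monthly rate = 8.17%/12 = 0.0068083; payment = 30,000 × 0.0068083 / (1 − (1+0.0068083)^−300) = €234.93.
Monthly savings = €245.01 − €234.93 = €10.08.
Break-even = €750.00 / €10.08 = 74.40 → 75 months.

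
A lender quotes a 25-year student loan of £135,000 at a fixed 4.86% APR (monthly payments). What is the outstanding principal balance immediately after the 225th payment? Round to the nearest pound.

With monthly rate i = 4.86%/12 = 0.0040500, the balance after k of n payments is P · [(1+i)^n − (1+i)^k] / [(1+i)^n − 1].
(1+0.0040500)^300 = 3.36203434 and (1+0.0040500)^225 = 2.48285644, so the balance is 135,000 × (3.36203434 − 2.48285644) / (3.36203434 − 1) = £50,248.64.

£50,249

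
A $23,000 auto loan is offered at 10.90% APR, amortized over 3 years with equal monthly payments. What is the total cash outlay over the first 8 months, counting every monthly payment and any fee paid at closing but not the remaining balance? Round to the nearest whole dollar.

$6,015

At 10.90% the monthly rate is 0.0090833, so the payment is 23,000 × 0.0090833 / (1 − 1.0090833^−36) = $751.90.
Total outlay = 8 × $751.90 = $6,015.20.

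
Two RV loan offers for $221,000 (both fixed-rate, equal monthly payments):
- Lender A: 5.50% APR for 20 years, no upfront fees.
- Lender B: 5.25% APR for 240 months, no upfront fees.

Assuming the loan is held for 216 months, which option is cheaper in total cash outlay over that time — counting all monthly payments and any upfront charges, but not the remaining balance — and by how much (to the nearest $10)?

Lender A: monthly rate = 5.5%/12 = 0.0045833; payment = 221,000 × 0.0045833 / (1 − (1+0.0045833)^−240) = $1,520.23.
Lender B: at 5.25% the monthly rate is 0.0043750, so the payment is 221,000 × 0.0043750 / (1 − 1.0043750^−240) = $1,489.20.
Over 216 months: Lender A costs 216 × $1,520.23 = $328,369.68; Lender B costs 216 × $1,489.20 = $321,667.20.
Lender B is cheaper by $328,369.68 − $321,667.20 = $6,702.48.

Lender B by $6,700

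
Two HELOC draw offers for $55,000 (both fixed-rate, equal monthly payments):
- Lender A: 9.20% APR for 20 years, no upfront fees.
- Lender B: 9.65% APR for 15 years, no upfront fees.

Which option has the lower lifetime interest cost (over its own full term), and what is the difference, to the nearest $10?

Lender B by $16,190

Lender A: at 9.20% the monthly rate is 0.0076667, so the payment is 55,000 × 0.0076667 / (1 − 1.0076667^−240) = $501.95.
Total interest on Lender A = 240 × $501.95 − $55,000 = $65,468.00.
Lender B: monthly rate = 9.65%/12 = 0.0080417; payment = 55,000 × 0.0080417 / (1 − (1+0.0080417)^−180) = $579.31.
Total interest on Lender B = 180 × $579.31 − $55,000 = $49,275.80.
Lender B is lower by $16,192.20.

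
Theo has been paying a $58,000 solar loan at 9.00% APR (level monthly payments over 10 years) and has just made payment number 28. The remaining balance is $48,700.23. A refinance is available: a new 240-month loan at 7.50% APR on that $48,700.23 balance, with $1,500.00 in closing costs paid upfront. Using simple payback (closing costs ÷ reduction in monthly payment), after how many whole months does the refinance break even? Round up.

Current payment = 58,000 × 9%/12 / (1 − (1+0.0075000)^−120) = $734.72.
Refinanced payment = 48,700.23 × 0.0062500 / (1 − (1+0.0062500)^−240) = $392.33.
Monthly savings = $734.72 − $392.33 = $342.39.
Break-even = $1,500.00 / $342.39 = 4.38 → 5 months.

5 months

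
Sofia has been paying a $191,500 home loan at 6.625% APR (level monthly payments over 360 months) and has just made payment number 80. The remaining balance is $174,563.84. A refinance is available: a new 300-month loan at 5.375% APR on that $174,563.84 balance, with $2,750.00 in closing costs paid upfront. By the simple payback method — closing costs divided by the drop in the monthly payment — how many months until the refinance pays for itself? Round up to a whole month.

17 months

Current payment = 191,500 × 6.625%/12 / (1 − (1+0.0055208)^−360) = $1,226.20.
Refinanced payment = 174,563.84 × 0.0044792 / (1 − (1+0.0044792)^−300) = $1,058.98.
Monthly savings = $1,226.20 − $1,058.98 = $167.22.
Break-even = $2,750.00 / $167.22 = 16.45 → 17 months.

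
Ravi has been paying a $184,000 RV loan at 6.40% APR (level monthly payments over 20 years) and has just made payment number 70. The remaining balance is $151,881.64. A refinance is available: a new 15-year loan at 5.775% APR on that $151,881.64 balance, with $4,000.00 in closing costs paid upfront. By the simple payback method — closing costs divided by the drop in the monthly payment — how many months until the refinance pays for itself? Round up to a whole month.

Current payment = 184,000 × 6.4%/12 / (1 − (1+0.0053333)^−240) = $1,361.04.
Refinanced payment = 151,881.64 × 0.0048125 / (1 − (1+0.0048125)^−180) = $1,263.27.
Monthly savings = $1,361.04 − $1,263.27 = $97.77.
Break-even = $4,000.00 / $97.77 = 40.91 → 41 months.

41 months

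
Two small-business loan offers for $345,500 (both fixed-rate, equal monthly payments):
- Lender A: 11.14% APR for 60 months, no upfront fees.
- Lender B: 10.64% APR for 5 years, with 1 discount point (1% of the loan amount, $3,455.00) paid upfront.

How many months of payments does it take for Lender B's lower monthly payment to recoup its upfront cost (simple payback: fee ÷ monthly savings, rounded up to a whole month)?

41 months

Lender A: monthly rate = 11.14%/12 = 0.0092833; payment = 345,500 × 0.0092833 / (1 − (1+0.0092833)^−60) = $7,536.15.
Lender B: at 10.64% the monthly rate is 0.0088667, so the payment is 345,500 × 0.0088667 / (1 − 1.0088667^−60) = $7,450.13.
Monthly savings = $7,536.15 − $7,450.13 = $86.02.
Break-even = $3,455.00 / $86.02 = 40.17 → 41 months.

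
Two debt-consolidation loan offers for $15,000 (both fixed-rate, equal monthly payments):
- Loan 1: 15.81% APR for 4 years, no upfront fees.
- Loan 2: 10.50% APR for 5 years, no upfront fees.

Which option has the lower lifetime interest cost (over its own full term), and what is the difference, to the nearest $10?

Loan 1: at 15.81% the monthly rate is 0.0131750, so the payment is 15,000 × 0.0131750 / (1 − 1.0131750^−48) = $423.65.
Total interest on Loan 1 = 48 × $423.65 − $15,000 = $5,335.20.
Loan 2: monthly rate = 10.5%/12 = 0.0087500; payment = 15,000 × 0.0087500 / (1 − (1+0.0087500)^−60) = $322.41.
Total interest on Loan 2 = 60 × $322.41 − $15,000 = $4,344.60.
Loan 2 is lower by $990.60.

Loan 2 by $990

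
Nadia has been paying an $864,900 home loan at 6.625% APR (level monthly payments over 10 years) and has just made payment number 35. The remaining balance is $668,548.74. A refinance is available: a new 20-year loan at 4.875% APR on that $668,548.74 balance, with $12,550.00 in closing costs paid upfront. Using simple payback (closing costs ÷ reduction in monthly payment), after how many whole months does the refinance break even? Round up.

Current payment = 864,900 × 6.625%/12 / (1 − (1+0.0055208)^−120) = $9,875.86.
Refinanced payment = 668,548.74 × 0.0040625 / (1 − (1+0.0040625)^−240) = $4,366.09.
Monthly savings = $9,875.86 − $4,366.09 = $5,509.77.
Break-even = $12,550.00 / $5,509.77 = 2.28 → 3 months.

3 months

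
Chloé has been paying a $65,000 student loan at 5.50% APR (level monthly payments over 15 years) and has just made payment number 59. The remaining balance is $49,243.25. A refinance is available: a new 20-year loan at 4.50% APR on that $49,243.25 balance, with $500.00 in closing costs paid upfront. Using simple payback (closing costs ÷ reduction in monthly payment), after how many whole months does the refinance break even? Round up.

3 months

Current payment = 65,000 × 5.5%/12 / (1 − (1+0.0045833)^−180) = $531.10.
Refinanced payment = 49,243.25 × 0.0037500 / (1 − (1+0.0037500)^−240) = $311.54.
Monthly savings = $531.10 − $311.54 = $219.56.
Break-even = $500.00 / $219.56 = 2.28 → 3 months.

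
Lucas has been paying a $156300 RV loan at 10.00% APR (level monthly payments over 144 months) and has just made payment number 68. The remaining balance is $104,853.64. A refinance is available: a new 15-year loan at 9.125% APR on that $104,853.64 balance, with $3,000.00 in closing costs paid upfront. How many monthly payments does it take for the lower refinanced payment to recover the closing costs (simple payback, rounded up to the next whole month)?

Current payment = 156,300 × 10%/12 / (1 − (1+0.0083333)^−144) = $1,867.91.
Refinanced payment = 104,853.64 × 0.0076042 / (1 − (1+0.0076042)^−180) = $1,071.31.
Monthly savings = $1,867.91 − $1,071.31 = $796.60.
Break-even = $3,000.00 / $796.60 = 3.77 → 4 months.

4 months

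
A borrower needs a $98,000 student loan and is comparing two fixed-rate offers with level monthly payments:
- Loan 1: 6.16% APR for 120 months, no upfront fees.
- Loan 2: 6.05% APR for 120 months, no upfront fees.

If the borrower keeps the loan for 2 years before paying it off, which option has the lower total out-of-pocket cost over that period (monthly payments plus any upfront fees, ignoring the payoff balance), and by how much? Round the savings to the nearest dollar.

Loan 2 by $130

Loan 1: monthly rate = 6.16%/12 = 0.0051333; payment = 98,000 × 0.0051333 / (1 − (1+0.0051333)^−120) = $1,095.89.
Loan 2: at 6.05% the monthly rate is 0.0050417, so the payment is 98,000 × 0.0050417 / (1 − 1.0050417^−120) = $1,090.46.
Over 24 months: Loan 1 costs 24 × $1,095.89 = $26,301.36; Loan 2 costs 24 × $1,090.46 = $26,171.04.
Loan 2 is cheaper by $26,301.36 − $26,171.04 = $130.32.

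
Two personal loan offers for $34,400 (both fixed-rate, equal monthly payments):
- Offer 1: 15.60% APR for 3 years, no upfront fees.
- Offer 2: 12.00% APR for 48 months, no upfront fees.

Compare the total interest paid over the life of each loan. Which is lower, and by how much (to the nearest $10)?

Offer 1: at 15.60% the monthly rate is 0.0130000, so the payment is 34,400 × 0.0130000 / (1 − 1.0130000^−36) = $1,202.62.
Total interest on Offer 1 = 36 × $1,202.62 − $34,400 = $8,894.32.
Offer 2: at 12.00% the monthly rate is 0.0100000, so the payment is 34,400 × 0.0100000 / (1 − 1.0100000^−48) = $905.88.
Total interest on Offer 2 = 48 × $905.88 − $34,400 = $9,082.24.
Offer 1 is lower by $187.92.

Offer 1 by $190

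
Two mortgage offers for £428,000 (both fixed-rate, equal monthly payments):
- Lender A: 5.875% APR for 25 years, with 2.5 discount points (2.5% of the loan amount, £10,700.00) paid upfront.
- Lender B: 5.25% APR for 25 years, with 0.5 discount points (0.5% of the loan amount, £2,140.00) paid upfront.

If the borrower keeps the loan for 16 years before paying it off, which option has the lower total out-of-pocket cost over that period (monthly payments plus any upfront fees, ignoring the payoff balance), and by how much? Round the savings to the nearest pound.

Lender A: monthly rate = 5.875%/12 = 0.0048958; payment = 428,000 × 0.0048958 / (1 − (1+0.0048958)^−300) = £2,725.00.
Lender B: at 5.25% the monthly rate is 0.0043750, so the payment is 428,000 × 0.0043750 / (1 − 1.0043750^−300) = £2,564.78.
Over 192 months: Lender A costs 192 × £2,725.00 + £10,700.00 = £533,900.00; Lender B costs 192 × £2,564.78 + £2,140.00 = £494,577.76.
Lender B is cheaper by £533,900.00 − £494,577.76 = £39,322.24.

Lender B by £39,322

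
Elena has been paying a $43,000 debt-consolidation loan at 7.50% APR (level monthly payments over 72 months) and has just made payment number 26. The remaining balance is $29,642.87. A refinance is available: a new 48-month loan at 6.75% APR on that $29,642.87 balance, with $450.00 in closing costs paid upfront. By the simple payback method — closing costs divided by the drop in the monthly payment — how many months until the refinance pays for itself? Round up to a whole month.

13 months

Current payment = 43,000 × 7.5%/12 / (1 − (1+0.0062500)^−72) = $743.47.
Refinanced payment = 29,642.87 × 0.0056250 / (1 − (1+0.0056250)^−48) = $706.40.
Monthly savings = $743.47 − $706.40 = $37.07.
Break-even = $450.00 / $37.07 = 12.14 → 13 months.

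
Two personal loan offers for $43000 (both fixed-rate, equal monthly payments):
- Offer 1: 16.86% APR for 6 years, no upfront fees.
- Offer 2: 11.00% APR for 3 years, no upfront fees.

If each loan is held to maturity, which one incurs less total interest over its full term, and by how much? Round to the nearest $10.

Offer 2 by $17,950

Offer 1: monthly rate = 16.86%/12 = 0.0140500; payment = 43,000 × 0.0140500 / (1 − (1+0.0140500)^−72) = $953.23.
Total interest on Offer 1 = 72 × $953.23 − $43,000 = $25,632.56.
Offer 2: monthly rate = 11%/12 = 0.0091667; payment = 43,000 × 0.0091667 / (1 − (1+0.0091667)^−36) = $1,407.76.
Total interest on Offer 2 = 36 × $1,407.76 − $43,000 = $7,679.36.
Offer 2 is lower by $17,953.20.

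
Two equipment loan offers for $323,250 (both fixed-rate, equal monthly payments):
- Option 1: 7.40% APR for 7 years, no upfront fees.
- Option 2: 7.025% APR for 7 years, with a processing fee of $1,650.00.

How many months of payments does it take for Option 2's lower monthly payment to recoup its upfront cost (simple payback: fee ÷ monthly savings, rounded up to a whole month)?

28 months

Option 1: monthly rate = 7.4%/12 = 0.0061667; payment = 323,250 × 0.0061667 / (1 − (1+0.0061667)^−84) = $4,942.16.
Option 2: at 7.025% the monthly rate is 0.0058542, so the payment is 323,250 × 0.0058542 / (1 − 1.0058542^−84) = $4,882.66.
Monthly savings = $4,942.16 − $4,882.66 = $59.50.
Break-even = $1,650.00 / $59.50 = 27.73 → 28 months.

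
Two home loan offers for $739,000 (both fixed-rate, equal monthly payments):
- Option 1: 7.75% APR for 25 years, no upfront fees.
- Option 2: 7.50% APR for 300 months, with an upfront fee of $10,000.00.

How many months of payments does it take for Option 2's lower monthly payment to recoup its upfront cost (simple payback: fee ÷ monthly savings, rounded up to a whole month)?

83 months

Option 1: monthly rate = 7.75%/12 = 0.0064583; payment = 739,000 × 0.0064583 / (1 − (1+0.0064583)^−300) = $5,581.88.
Option 2: monthly rate = 7.5%/12 = 0.0062500; payment = 739,000 × 0.0062500 / (1 − (1+0.0062500)^−300) = $5,461.14.
Monthly savings = $5,581.88 − $5,461.14 = $120.74.
Break-even = $10,000.00 / $120.74 = 82.82 → 83 months.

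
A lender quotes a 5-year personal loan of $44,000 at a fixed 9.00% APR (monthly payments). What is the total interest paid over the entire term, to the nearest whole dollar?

Monthly rate = 9%/12 = 0.0075000; payment = 44,000 × 0.0075000 / (1 − (1+0.0075000)^−60) = $913.37.
Total paid = 60 × $913.37 = $54,802.20; interest = $54,802.20 − $44,000 = $10,802.20.

$10,802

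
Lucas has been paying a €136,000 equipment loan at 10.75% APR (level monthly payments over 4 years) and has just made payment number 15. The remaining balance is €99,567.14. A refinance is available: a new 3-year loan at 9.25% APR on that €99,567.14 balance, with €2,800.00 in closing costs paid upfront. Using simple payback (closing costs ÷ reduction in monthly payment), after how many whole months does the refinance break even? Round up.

Current payment = 136,000 × 10.75%/12 / (1 − (1+0.0089583)^−48) = €3,498.50.
Refinanced payment = 99,567.14 × 0.0077083 / (1 − (1+0.0077083)^−36) = €3,177.81.
Monthly savings = €3,498.50 − €3,177.81 = €320.69.
Break-even = €2,800.00 / €320.69 = 8.73 → 9 months.

9 months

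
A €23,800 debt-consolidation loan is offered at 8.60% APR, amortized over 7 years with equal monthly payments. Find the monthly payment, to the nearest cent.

€378.11

Monthly rate = 8.6%/12 = 0.0071667; payment = 23,800 × 0.0071667 / (1 − (1+0.0071667)^−84) = €378.11.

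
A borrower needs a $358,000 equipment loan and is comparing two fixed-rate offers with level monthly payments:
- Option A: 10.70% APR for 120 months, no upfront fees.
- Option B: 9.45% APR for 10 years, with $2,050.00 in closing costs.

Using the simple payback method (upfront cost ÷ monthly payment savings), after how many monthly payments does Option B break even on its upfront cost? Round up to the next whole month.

9 months

Option A: at 10.70% the monthly rate is 0.0089167, so the payment is 358,000 × 0.0089167 / (1 − 1.0089167^−120) = $4,870.85.
Option B: at 9.45% the monthly rate is 0.0078750, so the payment is 358,000 × 0.0078750 / (1 − 1.0078750^−120) = $4,622.64.
Monthly savings = $4,870.85 − $4,622.64 = $248.21.
Break-even = $2,050.00 / $248.21 = 8.26 → 9 months.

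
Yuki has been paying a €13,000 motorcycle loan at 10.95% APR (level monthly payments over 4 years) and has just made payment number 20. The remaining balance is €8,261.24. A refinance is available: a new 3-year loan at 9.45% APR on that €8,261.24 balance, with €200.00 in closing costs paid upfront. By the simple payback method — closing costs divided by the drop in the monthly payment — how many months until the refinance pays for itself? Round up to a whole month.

3 months

Current payment = 13,000 × 10.95%/12 / (1 − (1+0.0091250)^−48) = €335.68.
Refinanced payment = 8,261.24 × 0.0078750 / (1 − (1+0.0078750)^−36) = €264.44.
Monthly savings = €335.68 − €264.44 = €71.24.
Break-even = €200.00 / €71.24 = 2.81 → 3 months.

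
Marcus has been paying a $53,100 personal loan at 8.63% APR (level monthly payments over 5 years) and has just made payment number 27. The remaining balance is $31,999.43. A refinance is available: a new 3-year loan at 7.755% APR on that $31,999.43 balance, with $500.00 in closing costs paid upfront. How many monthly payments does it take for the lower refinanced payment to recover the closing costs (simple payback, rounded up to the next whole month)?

Current payment = 53,100 × 8.63%/12 / (1 − (1+0.0071917)^−60) = $1,092.76.
Refinanced payment = 31,999.43 × 0.0064625 / (1 − (1+0.0064625)^−36) = $999.13.
Monthly savings = $1,092.76 − $999.13 = $93.63.
Break-even = $500.00 / $93.63 = 5.34 → 6 months.

6 months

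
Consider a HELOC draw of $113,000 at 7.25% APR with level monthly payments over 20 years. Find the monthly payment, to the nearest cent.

$893.12

At 7.25% the monthly rate is 0.0060417, so the payment is 113,000 × 0.0060417 / (1 − 1.0060417^−240) = $893.12.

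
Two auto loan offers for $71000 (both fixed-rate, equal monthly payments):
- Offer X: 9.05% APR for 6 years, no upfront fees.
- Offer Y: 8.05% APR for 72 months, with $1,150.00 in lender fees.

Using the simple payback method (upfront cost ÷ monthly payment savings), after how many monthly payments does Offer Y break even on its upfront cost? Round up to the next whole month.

Offer X: monthly rate = 9.05%/12 = 0.0075417; payment = 71,000 × 0.0075417 / (1 − (1+0.0075417)^−72) = $1,281.58.
Offer Y: at 8.05% the monthly rate is 0.0067083, so the payment is 71,000 × 0.0067083 / (1 − 1.0067083^−72) = $1,246.59.
Monthly savings = $1,281.58 − $1,246.59 = $34.99.
Break-even = $1,150.00 / $34.99 = 32.87 → 33 months.

33 months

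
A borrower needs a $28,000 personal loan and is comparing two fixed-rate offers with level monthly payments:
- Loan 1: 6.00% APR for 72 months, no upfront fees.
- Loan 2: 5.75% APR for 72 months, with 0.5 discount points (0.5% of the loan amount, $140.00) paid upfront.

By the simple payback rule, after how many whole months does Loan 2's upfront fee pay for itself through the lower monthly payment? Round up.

43 months

Loan 1: at 6.00% the monthly rate is 0.0050000, so the payment is 28,000 × 0.0050000 / (1 − 1.0050000^−72) = $464.04.
Loan 2: monthly rate = 5.75%/12 = 0.0047917; payment = 28,000 × 0.0047917 / (1 − (1+0.0047917)^−72) = $460.74.
Monthly savings = $464.04 − $460.74 = $3.30.
Break-even = $140.00 / $3.30 = 42.42 → 43 months.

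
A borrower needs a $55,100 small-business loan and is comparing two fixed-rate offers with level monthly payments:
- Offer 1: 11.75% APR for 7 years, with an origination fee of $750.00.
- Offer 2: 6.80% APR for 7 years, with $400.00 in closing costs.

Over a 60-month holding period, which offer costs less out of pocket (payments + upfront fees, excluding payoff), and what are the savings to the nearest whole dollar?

Offer 2 by $8,695

Offer 1: monthly rate = 11.75%/12 = 0.0097917; payment = 55,100 × 0.0097917 / (1 − (1+0.0097917)^−84) = $965.31.
Offer 2: at 6.80% the monthly rate is 0.0056667, so the payment is 55,100 × 0.0056667 / (1 − 1.0056667^−84) = $826.23.
Over 60 months: Offer 1 costs 60 × $965.31 + $750.00 = $58,668.60; Offer 2 costs 60 × $826.23 + $400.00 = $49,973.80.
Offer 2 is cheaper by $58,668.60 − $49,973.80 = $8,694.80.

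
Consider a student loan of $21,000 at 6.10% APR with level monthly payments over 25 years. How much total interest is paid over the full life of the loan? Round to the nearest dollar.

At 6.10% the monthly rate is 0.0050833, so the payment is 21,000 × 0.0050833 / (1 − 1.0050833^−300) = $136.59.
Total paid = 300 × $136.59 = $40,977.00; interest = $40,977.00 − $21,000 = $19,977.00.

$19,977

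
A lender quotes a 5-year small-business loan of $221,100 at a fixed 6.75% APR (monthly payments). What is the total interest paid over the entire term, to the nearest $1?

At 6.75% the monthly rate is 0.0056250, so the payment is 221,100 × 0.0056250 / (1 − 1.0056250^−60) = $4,352.01.
Total paid = 60 × $4,352.01 = $261,120.60; interest = $261,120.60 − $221,100 = $40,020.60.

$40,021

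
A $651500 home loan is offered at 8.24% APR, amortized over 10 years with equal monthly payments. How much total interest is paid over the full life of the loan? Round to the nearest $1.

$306,983

Monthly rate = 8.24%/12 = 0.0068667; payment = 651,500 × 0.0068667 / (1 − (1+0.0068667)^−120) = $7,987.36.
Total paid = 120 × $7,987.36 = $958,483.20; interest = $958,483.20 − $651,500 = $306,983.20.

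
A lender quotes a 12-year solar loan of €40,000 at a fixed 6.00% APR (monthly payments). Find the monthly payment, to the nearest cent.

€390.34

At 6.00% the monthly rate is 0.0050000, so the payment is 40,000 × 0.0050000 / (1 − 1.0050000^−144) = €390.34.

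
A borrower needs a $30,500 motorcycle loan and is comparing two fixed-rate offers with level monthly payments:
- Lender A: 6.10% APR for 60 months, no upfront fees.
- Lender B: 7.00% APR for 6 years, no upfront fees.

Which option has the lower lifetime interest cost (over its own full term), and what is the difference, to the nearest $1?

Lender A: at 6.10% the monthly rate is 0.0050833, so the payment is 30,500 × 0.0050833 / (1 − 1.0050833^−60) = $591.07.
Total interest on Lender A = 60 × $591.07 − $30,500 = $4,964.20.
Lender B: at 7.00% the monthly rate is 0.0058333, so the payment is 30,500 × 0.0058333 / (1 − 1.0058333^−72) = $519.99.
Total interest on Lender B = 72 × $519.99 − $30,500 = $6,939.28.
Lender A is lower by $1,975.08.

Lender A by $1,975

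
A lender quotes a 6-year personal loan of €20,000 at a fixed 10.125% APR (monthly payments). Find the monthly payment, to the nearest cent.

Monthly rate = 10.125%/12 = 0.0084375; payment = 20,000 × 0.0084375 / (1 − (1+0.0084375)^−72) = €371.78.

€371.78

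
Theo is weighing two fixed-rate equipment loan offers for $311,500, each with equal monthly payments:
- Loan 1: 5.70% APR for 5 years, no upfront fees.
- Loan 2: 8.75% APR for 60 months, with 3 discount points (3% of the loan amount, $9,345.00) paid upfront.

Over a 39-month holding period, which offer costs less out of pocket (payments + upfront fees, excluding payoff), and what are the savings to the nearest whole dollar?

Loan 1 by $26,883

Loan 1: at 5.70% the monthly rate is 0.0047500, so the payment is 311,500 × 0.0047500 / (1 − 1.0047500^−60) = $5,978.81.
Loan 2: monthly rate = 8.75%/12 = 0.0072917; payment = 311,500 × 0.0072917 / (1 − (1+0.0072917)^−60) = $6,428.50.
Over 39 months: Loan 1 costs 39 × $5,978.81 = $233,173.59; Loan 2 costs 39 × $6,428.50 + $9,345.00 = $260,056.50.
Loan 1 is cheaper by $260,056.50 − $233,173.59 = $26,882.91.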